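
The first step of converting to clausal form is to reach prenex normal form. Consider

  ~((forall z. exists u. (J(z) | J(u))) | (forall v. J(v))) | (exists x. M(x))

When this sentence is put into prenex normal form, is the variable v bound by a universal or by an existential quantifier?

existential

Push ¬ through the quantifiers and connectives to reach negation normal form:
  (exists z. forall u. (~J(z) & ~J(u))) & (exists v. ~J(v)) | (exists x. M(x))
All bound variables are already distinct, so no renaming is needed.
Finally move all quantifiers to the prefix:
  exists z. forall u. exists v. exists x. (~J(z) & ~J(u) & ~J(v) | M(x))
The quantifier forall v sits under an odd number of negations, so it flips to exists v.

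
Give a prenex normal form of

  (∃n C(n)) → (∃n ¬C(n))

∀n ∃x (¬C(n) ∨ ¬C(x))

Eliminate → and ↔ using ¬ and ∨.
  ¬(∃n C(n)) ∨ (∃n ¬C(n))
Push ¬ through the quantifiers and connectives to reach negation normal form:
  (∀n ¬C(n)) ∨ (∃n ¬C(n))
Give each quantifier a distinct variable: n↦x.
  (∀n ¬C(n)) ∨ (∃x ¬C(x))
Finally move all quantifiers to the prefix:
  ∀n ∃x (¬C(n) ∨ ¬C(x))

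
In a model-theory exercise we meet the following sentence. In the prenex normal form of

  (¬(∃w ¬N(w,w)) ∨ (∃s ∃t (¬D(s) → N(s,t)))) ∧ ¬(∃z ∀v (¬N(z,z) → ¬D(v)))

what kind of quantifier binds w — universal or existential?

universal

Rewrite implications/biconditionals: A → B as ¬A ∨ B.
  (¬(∃w ¬N(w,w)) ∨ (∃s ∃t (¬¬D(s) ∨ N(s,t)))) ∧ ¬(∃z ∀v (¬¬N(z,z) ∨ ¬D(v)))
Drive negations inward (¬∀x A ≡ ∃x ¬A, ¬∃x A ≡ ∀x ¬A, De Morgan for ∧/∨):
  ((∀w N(w,w)) ∨ (∃s ∃t (D(s) ∨ N(s,t)))) ∧ (∀z ∃v (¬N(z,z) ∧ D(v)))
All bound variables are already distinct, so no renaming is needed.
Extract every quantifier outward, since the variables are now distinct and don't occur free across branches:
  ∀w ∃s ∃t ∀z ∃v ((N(w,w) ∨ D(s) ∨ N(s,t)) ∧ ¬N(z,z) ∧ D(v))
The quantifier ∃w sits under an odd number of negations (counting the antecedent side of each →), so it flips to ∀w.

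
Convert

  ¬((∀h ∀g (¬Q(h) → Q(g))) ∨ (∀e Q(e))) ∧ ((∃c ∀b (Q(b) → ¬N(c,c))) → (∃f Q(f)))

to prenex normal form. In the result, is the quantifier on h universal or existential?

Rewrite implications/biconditionals: A → B as ¬A ∨ B.
  ¬((∀h ∀g (¬¬Q(h) ∨ Q(g))) ∨ (∀e Q(e))) ∧ (¬(∃c ∀b (¬Q(b) ∨ ¬N(c,c))) ∨ (∃f Q(f)))
Drive negations inward (¬∀x A ≡ ∃x ¬A, ¬∃x A ≡ ∀x ¬A, De Morgan for ∧/∨):
  (∃h ∃g (¬Q(h) ∧ ¬Q(g))) ∧ (∃e ¬Q(e)) ∧ ((∀c ∃b (Q(b) ∧ N(c,c))) ∨ (∃f Q(f)))
Pull the quantifiers to the front (each side's bound variable is not free in the other side):
  ∃h ∃g ∃e ∀c ∃b ∃f (¬Q(h) ∧ ¬Q(g) ∧ ¬Q(e) ∧ (Q(b) ∧ N(c,c) ∨ Q(f)))
The quantifier ∀h sits under an odd number of negations (counting the antecedent side of each →), so it flips to ∃h.

existential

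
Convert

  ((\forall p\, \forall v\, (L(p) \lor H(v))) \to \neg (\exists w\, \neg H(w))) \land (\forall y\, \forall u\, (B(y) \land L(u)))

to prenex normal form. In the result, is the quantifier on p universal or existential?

Eliminate → and ↔ using ¬ and ∨.
  (\neg (\forall p\, \forall v\, (L(p) \lor H(v))) \lor \neg (\exists w\, \neg H(w))) \land (\forall y\, \forall u\, (B(y) \land L(u)))
Push ¬ through the quantifiers and connectives to reach negation normal form:
  ((\exists p\, \exists v\, (\neg L(p) \land \neg H(v))) \lor (\forall w\, H(w))) \land (\forall y\, \forall u\, (B(y) \land L(u)))
All bound variables are already distinct, so no renaming is needed.
Finally move all quantifiers to the prefix:
  \exists p\, \exists v\, \forall w\, \forall y\, \forall u\, ((\neg L(p) \land \neg H(v) \lor H(w)) \land B(y) \land L(u))
The quantifier \forall p sits under an odd number of negations (counting the antecedent side of each →), so it flips to \exists p.

existential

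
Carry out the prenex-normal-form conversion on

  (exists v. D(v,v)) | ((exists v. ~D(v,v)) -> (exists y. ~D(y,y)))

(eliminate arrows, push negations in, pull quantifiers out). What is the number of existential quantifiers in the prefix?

First replace A → B with ¬A ∨ B.
  (exists v. D(v,v)) | ~(exists v. ~D(v,v)) | (exists y. ~D(y,y))
Push ¬ through the quantifiers and connectives to reach negation normal form:
  (exists v. D(v,v)) | (forall v. D(v,v)) | (exists y. ~D(y,y))
Standardize variables apart so no two quantifiers bind the same name: v↦q.
  (exists v. D(v,v)) | (forall q. D(q,q)) | (exists y. ~D(y,y))
Pull the quantifiers to the front (each side's bound variable is not free in the other side):
  exists v. forall q. exists y. (D(v,v) | D(q,q) | ~D(y,y))
The prefix is exists v forall q exists y: 1 universal, 2 existential.

2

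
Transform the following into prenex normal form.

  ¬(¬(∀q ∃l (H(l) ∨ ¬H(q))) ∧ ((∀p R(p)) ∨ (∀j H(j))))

Move each ¬ inward, flipping quantifiers it crosses:
  (∀q ∃l (H(l) ∨ ¬H(q))) ∨ (∃p ¬R(p)) ∧ (∃j ¬H(j))
All bound variables are already distinct, so no renaming is needed.
Pull the quantifiers to the front (each side's bound variable is not free in the other side):
  ∀q ∃l ∃p ∃j (H(l) ∨ ¬H(q) ∨ ¬R(p) ∧ ¬H(j))

∀q ∃l ∃p ∃j (H(l) ∨ ¬H(q) ∨ ¬R(p) ∧ ¬H(j))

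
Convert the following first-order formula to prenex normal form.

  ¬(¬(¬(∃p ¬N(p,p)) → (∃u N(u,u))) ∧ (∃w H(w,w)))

First replace A → B with ¬A ∨ B.
  ¬(¬(¬¬(∃p ¬N(p,p)) ∨ (∃u N(u,u))) ∧ (∃w H(w,w)))
Move each ¬ inward, flipping quantifiers it crosses:
  (∃p ¬N(p,p)) ∨ (∃u N(u,u)) ∨ (∀w ¬H(w,w))
All bound variables are already distinct, so no renaming is needed.
Pull the quantifiers to the front (each side's bound variable is not free in the other side):
  ∃p ∃u ∀w (¬N(p,p) ∨ N(u,u) ∨ ¬H(w,w))

∃p ∃u ∀w (¬N(p,p) ∨ N(u,u) ∨ ¬H(w,w))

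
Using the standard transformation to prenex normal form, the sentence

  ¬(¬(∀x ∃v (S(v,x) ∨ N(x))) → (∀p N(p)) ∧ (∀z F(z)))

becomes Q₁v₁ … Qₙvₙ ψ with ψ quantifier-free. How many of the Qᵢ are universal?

First replace A → B with ¬A ∨ B.
  ¬(¬¬(∀x ∃v (S(v,x) ∨ N(x))) ∨ (∀p N(p)) ∧ (∀z F(z)))
Drive negations inward (¬∀x A ≡ ∃x ¬A, ¬∃x A ≡ ∀x ¬A, De Morgan for ∧/∨):
  (∃x ∀v (¬S(v,x) ∧ ¬N(x))) ∧ ((∃p ¬N(p)) ∨ (∃z ¬F(z)))
Extract every quantifier outward, since the variables are now distinct and don't occur free across branches:
  ∃x ∀v ∃p ∃z (¬S(v,x) ∧ ¬N(x) ∧ (¬N(p) ∨ ¬F(z)))
The prefix is ∃x ∀v ∃p ∃z: 1 universal, 3 existential.

1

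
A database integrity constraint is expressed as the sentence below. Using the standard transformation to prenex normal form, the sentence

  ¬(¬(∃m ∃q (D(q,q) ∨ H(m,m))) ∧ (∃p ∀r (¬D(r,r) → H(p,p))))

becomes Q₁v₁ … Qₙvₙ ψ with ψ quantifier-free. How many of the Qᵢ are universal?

Rewrite implications/biconditionals: A → B as ¬A ∨ B.
  ¬(¬(∃m ∃q (D(q,q) ∨ H(m,m))) ∧ (∃p ∀r (¬¬D(r,r) ∨ H(p,p))))
Move each ¬ inward, flipping quantifiers it crosses:
  (∃m ∃q (D(q,q) ∨ H(m,m))) ∨ (∀p ∃r (¬D(r,r) ∧ ¬H(p,p)))
All bound variables are already distinct, so no renaming is needed.
Pull the quantifiers to the front (each side's bound variable is not free in the other side):
  ∃m ∃q ∀p ∃r (D(q,q) ∨ H(m,m) ∨ ¬D(r,r) ∧ ¬H(p,p))
The prefix is ∃m ∃q ∀p ∃r: 1 universal, 3 existential.

1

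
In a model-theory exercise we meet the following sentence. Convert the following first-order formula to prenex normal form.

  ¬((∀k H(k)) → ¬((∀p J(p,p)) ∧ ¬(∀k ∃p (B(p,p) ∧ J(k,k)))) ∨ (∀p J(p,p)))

∀k ∀p ∃u1 ∀s ∃z1 (H(k) ∧ J(p,p) ∧ (¬B(s,s) ∨ ¬J(u1,u1)) ∧ ¬J(z1,z1))

First replace A → B with ¬A ∨ B.
  ¬(¬(∀k H(k)) ∨ ¬((∀p J(p,p)) ∧ ¬(∀k ∃p (B(p,p) ∧ J(k,k)))) ∨ (∀p J(p,p)))
Push ¬ through the quantifiers and connectives to reach negation normal form:
  (∀k H(k)) ∧ (∀p J(p,p)) ∧ (∃k ∀p (¬B(p,p) ∨ ¬J(k,k))) ∧ (∃p ¬J(p,p))
Standardize variables apart so no two quantifiers bind the same name: k↦u1, p↦s, p↦z1.
  (∀k H(k)) ∧ (∀p J(p,p)) ∧ (∃u1 ∀s (¬B(s,s) ∨ ¬J(u1,u1))) ∧ (∃z1 ¬J(z1,z1))
Finally move all quantifiers to the prefix:
  ∀k ∀p ∃u1 ∀s ∃z1 (H(k) ∧ J(p,p) ∧ (¬B(s,s) ∨ ¬J(u1,u1)) ∧ ¬J(z1,z1))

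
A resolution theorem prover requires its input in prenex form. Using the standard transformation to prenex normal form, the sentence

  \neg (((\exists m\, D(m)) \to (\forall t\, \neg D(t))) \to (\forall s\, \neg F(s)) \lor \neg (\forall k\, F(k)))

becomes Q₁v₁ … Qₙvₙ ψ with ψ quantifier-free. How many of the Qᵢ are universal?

Eliminate → and ↔ using ¬ and ∨.
  \neg (\neg (\neg (\exists m\, D(m)) \lor (\forall t\, \neg D(t))) \lor (\forall s\, \neg F(s)) \lor \neg (\forall k\, F(k)))
Move each ¬ inward, flipping quantifiers it crosses:
  ((\forall m\, \neg D(m)) \lor (\forall t\, \neg D(t))) \land (\exists s\, F(s)) \land (\forall k\, F(k))
Pull the quantifiers to the front (each side's bound variable is not free in the other side):
  \forall m\, \forall t\, \exists s\, \forall k\, ((\neg D(m) \lor \neg D(t)) \land F(s) \land F(k))
The prefix is \forall m \forall t \exists s \forall k: 3 universal, 1 existential.

3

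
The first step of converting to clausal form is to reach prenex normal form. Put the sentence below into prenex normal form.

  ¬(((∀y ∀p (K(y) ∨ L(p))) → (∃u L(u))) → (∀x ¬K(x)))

Rewrite implications/biconditionals: A → B as ¬A ∨ B.
  ¬(¬(¬(∀y ∀p (K(y) ∨ L(p))) ∨ (∃u L(u))) ∨ (∀x ¬K(x)))
Drive negations inward (¬∀x A ≡ ∃x ¬A, ¬∃x A ≡ ∀x ¬A, De Morgan for ∧/∨):
  ((∃y ∃p (¬K(y) ∧ ¬L(p))) ∨ (∃u L(u))) ∧ (∃x K(x))
All bound variables are already distinct, so no renaming is needed.
Pull the quantifiers to the front (each side's bound variable is not free in the other side):
  ∃y ∃p ∃u ∃x ((¬K(y) ∧ ¬L(p) ∨ L(u)) ∧ K(x))

∃y ∃p ∃u ∃x ((¬K(y) ∧ ¬L(p) ∨ L(u)) ∧ K(x))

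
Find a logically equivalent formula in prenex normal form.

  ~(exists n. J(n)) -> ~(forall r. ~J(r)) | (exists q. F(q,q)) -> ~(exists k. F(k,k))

exists n. forall r. forall q. forall k. (J(n) | ~J(r) & ~F(q,q) | ~F(k,k))

Eliminate → and ↔ using ¬ and ∨.
  ~~(exists n. J(n)) | ~(~(forall r. ~J(r)) | (exists q. F(q,q))) | ~(exists k. F(k,k))
Move each ¬ inward, flipping quantifiers it crosses:
  (exists n. J(n)) | (forall r. ~J(r)) & (forall q. ~F(q,q)) | (forall k. ~F(k,k))
Pull the quantifiers to the front (each side's bound variable is not free in the other side):
  exists n. forall r. forall q. forall k. (J(n) | ~J(r) & ~F(q,q) | ~F(k,k))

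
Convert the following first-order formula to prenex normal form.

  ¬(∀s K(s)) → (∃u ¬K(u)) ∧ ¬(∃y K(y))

∀s ∃u ∀y (K(s) ∨ ¬K(u) ∧ ¬K(y))

First replace A → B with ¬A ∨ B.
  ¬¬(∀s K(s)) ∨ (∃u ¬K(u)) ∧ ¬(∃y K(y))
Drive negations inward (¬∀x A ≡ ∃x ¬A, ¬∃x A ≡ ∀x ¬A, De Morgan for ∧/∨):
  (∀s K(s)) ∨ (∃u ¬K(u)) ∧ (∀y ¬K(y))
Extract every quantifier outward, since the variables are now distinct and don't occur free across branches:
  ∀s ∃u ∀y (K(s) ∨ ¬K(u) ∧ ¬K(y))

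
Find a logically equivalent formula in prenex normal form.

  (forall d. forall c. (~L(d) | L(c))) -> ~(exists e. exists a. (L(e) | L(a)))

Eliminate → and ↔ using ¬ and ∨.
  ~(forall d. forall c. (~L(d) | L(c))) | ~(exists e. exists a. (L(e) | L(a)))
Drive negations inward (¬∀x A ≡ ∃x ¬A, ¬∃x A ≡ ∀x ¬A, De Morgan for ∧/∨):
  (exists d. exists c. (L(d) & ~L(c))) | (forall e. forall a. (~L(e) & ~L(a)))
All bound variables are already distinct, so no renaming is needed.
Finally move all quantifiers to the prefix:
  exists d. exists c. forall e. forall a. (L(d) & ~L(c) | ~L(e) & ~L(a))

exists d. exists c. forall e. forall a. (L(d) & ~L(c) | ~L(e) & ~L(a))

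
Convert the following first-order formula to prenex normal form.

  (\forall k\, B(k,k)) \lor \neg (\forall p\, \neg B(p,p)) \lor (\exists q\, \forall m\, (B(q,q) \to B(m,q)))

Eliminate → and ↔ using ¬ and ∨.
  (\forall k\, B(k,k)) \lor \neg (\forall p\, \neg B(p,p)) \lor (\exists q\, \forall m\, (\neg B(q,q) \lor B(m,q)))
Drive negations inward (¬∀x A ≡ ∃x ¬A, ¬∃x A ≡ ∀x ¬A, De Morgan for ∧/∨):
  (\forall k\, B(k,k)) \lor (\exists p\, B(p,p)) \lor (\exists q\, \forall m\, (\neg B(q,q) \lor B(m,q)))
Extract every quantifier outward, since the variables are now distinct and don't occur free across branches:
  \forall k\, \exists p\, \exists q\, \forall m\, (B(k,k) \lor B(p,p) \lor \neg B(q,q) \lor B(m,q))

\forall k\, \exists p\, \exists q\, \forall m\, (B(k,k) \lor B(p,p) \lor \neg B(q,q) \lor B(m,q))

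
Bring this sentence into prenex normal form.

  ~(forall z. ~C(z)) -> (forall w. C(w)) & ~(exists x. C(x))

forall z. forall w. forall x. (~C(z) | C(w) & ~C(x))

First replace A → B with ¬A ∨ B.
  ~~(forall z. ~C(z)) | (forall w. C(w)) & ~(exists x. C(x))
Drive negations inward (¬∀x A ≡ ∃x ¬A, ¬∃x A ≡ ∀x ¬A, De Morgan for ∧/∨):
  (forall z. ~C(z)) | (forall w. C(w)) & (forall x. ~C(x))
Extract every quantifier outward, since the variables are now distinct and don't occur free across branches:
  forall z. forall w. forall x. (~C(z) | C(w) & ~C(x))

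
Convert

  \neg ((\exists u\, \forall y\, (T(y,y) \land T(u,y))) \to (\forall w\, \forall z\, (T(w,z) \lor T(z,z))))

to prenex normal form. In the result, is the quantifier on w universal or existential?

Eliminate → and ↔ using ¬ and ∨.
  \neg (\neg (\exists u\, \forall y\, (T(y,y) \land T(u,y))) \lor (\forall w\, \forall z\, (T(w,z) \lor T(z,z))))
Move each ¬ inward, flipping quantifiers it crosses:
  (\exists u\, \forall y\, (T(y,y) \land T(u,y))) \land (\exists w\, \exists z\, (\neg T(w,z) \land \neg T(z,z)))
All bound variables are already distinct, so no renaming is needed.
Pull the quantifiers to the front (each side's bound variable is not free in the other side):
  \exists u\, \forall y\, \exists w\, \exists z\, (T(y,y) \land T(u,y) \land \neg T(w,z) \land \neg T(z,z))
The quantifier \forall w sits under an odd number of negations (counting the antecedent side of each →), so it flips to \exists w.

existential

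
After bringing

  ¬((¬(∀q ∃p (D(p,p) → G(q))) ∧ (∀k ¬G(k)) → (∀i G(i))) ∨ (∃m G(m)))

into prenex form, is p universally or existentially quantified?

universal

Rewrite implications/biconditionals: A → B as ¬A ∨ B.
  ¬(¬(¬(∀q ∃p (¬D(p,p) ∨ G(q))) ∧ (∀k ¬G(k))) ∨ (∀i G(i)) ∨ (∃m G(m)))
Move each ¬ inward, flipping quantifiers it crosses:
  (∃q ∀p (D(p,p) ∧ ¬G(q))) ∧ (∀k ¬G(k)) ∧ (∃i ¬G(i)) ∧ (∀m ¬G(m))
All bound variables are already distinct, so no renaming is needed.
Pull the quantifiers to the front (each side's bound variable is not free in the other side):
  ∃q ∀p ∀k ∃i ∀m (D(p,p) ∧ ¬G(q) ∧ ¬G(k) ∧ ¬G(i) ∧ ¬G(m))
The quantifier ∃p sits under an odd number of negations (counting the antecedent side of each →), so it flips to ∀p.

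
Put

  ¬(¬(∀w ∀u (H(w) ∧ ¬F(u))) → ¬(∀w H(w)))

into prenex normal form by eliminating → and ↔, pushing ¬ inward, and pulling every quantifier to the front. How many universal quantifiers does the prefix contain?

1

First replace A → B with ¬A ∨ B.
  ¬(¬¬(∀w ∀u (H(w) ∧ ¬F(u))) ∨ ¬(∀w H(w)))
Drive negations inward (¬∀x A ≡ ∃x ¬A, ¬∃x A ≡ ∀x ¬A, De Morgan for ∧/∨):
  (∃w ∃u (¬H(w) ∨ F(u))) ∧ (∀w H(w))
Standardize variables apart so no two quantifiers bind the same name: w↦x.
  (∃w ∃u (¬H(w) ∨ F(u))) ∧ (∀x H(x))
Extract every quantifier outward, since the variables are now distinct and don't occur free across branches:
  ∃w ∃u ∀x ((¬H(w) ∨ F(u)) ∧ H(x))
The prefix is ∃w ∃u ∀x: 1 universal, 2 existential.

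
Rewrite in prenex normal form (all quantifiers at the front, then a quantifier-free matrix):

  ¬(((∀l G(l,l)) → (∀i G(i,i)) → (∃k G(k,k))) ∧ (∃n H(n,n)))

∀l ∀i ∀k ∀n (G(l,l) ∧ G(i,i) ∧ ¬G(k,k) ∨ ¬H(n,n))

Eliminate → and ↔ using ¬ and ∨.
  ¬((¬(∀l G(l,l)) ∨ ¬(∀i G(i,i)) ∨ (∃k G(k,k))) ∧ (∃n H(n,n)))
Push ¬ through the quantifiers and connectives to reach negation normal form:
  (∀l G(l,l)) ∧ (∀i G(i,i)) ∧ (∀k ¬G(k,k)) ∨ (∀n ¬H(n,n))
All bound variables are already distinct, so no renaming is needed.
Finally move all quantifiers to the prefix:
  ∀l ∀i ∀k ∀n (G(l,l) ∧ G(i,i) ∧ ¬G(k,k) ∨ ¬H(n,n))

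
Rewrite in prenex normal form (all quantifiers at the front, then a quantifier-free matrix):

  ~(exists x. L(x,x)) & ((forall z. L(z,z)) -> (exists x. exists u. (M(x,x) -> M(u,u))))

Eliminate → and ↔ using ¬ and ∨.
  ~(exists x. L(x,x)) & (~(forall z. L(z,z)) | (exists x. exists u. (~M(x,x) | M(u,u))))
Move each ¬ inward, flipping quantifiers it crosses:
  (forall x. ~L(x,x)) & ((exists z. ~L(z,z)) | (exists x. exists u. (~M(x,x) | M(u,u))))
Standardize variables apart so no two quantifiers bind the same name: x↦b.
  (forall x. ~L(x,x)) & ((exists z. ~L(z,z)) | (exists b. exists u. (~M(b,b) | M(u,u))))
Extract every quantifier outward, since the variables are now distinct and don't occur free across branches:
  forall x. exists z. exists b. exists u. (~L(x,x) & (~L(z,z) | ~M(b,b) | M(u,u)))

forall x. exists z. exists b. exists u. (~L(x,x) & (~L(z,z) | ~M(b,b) | M(u,u)))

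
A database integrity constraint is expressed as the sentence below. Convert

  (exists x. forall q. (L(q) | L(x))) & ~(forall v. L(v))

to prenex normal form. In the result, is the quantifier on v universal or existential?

Move each ¬ inward, flipping quantifiers it crosses:
  (exists x. forall q. (L(q) | L(x))) & (exists v. ~L(v))
All bound variables are already distinct, so no renaming is needed.
Finally move all quantifiers to the prefix:
  exists x. forall q. exists v. ((L(q) | L(x)) & ~L(v))
The quantifier forall v sits under an odd number of negations, so it flips to exists v.

existential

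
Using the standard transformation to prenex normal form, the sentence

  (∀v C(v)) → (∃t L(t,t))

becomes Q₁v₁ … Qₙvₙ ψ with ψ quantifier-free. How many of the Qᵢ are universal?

Rewrite implications/biconditionals: A → B as ¬A ∨ B.
  ¬(∀v C(v)) ∨ (∃t L(t,t))
Drive negations inward (¬∀x A ≡ ∃x ¬A, ¬∃x A ≡ ∀x ¬A, De Morgan for ∧/∨):
  (∃v ¬C(v)) ∨ (∃t L(t,t))
All bound variables are already distinct, so no renaming is needed.
Finally move all quantifiers to the prefix:
  ∃v ∃t (¬C(v) ∨ L(t,t))
The prefix is ∃v ∃t: 0 universal, 2 existential.

0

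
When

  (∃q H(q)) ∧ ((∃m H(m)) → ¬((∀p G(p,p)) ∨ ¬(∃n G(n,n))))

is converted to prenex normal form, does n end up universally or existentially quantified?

First replace A → B with ¬A ∨ B.
  (∃q H(q)) ∧ (¬(∃m H(m)) ∨ ¬((∀p G(p,p)) ∨ ¬(∃n G(n,n))))
Move each ¬ inward, flipping quantifiers it crosses:
  (∃q H(q)) ∧ ((∀m ¬H(m)) ∨ (∃p ¬G(p,p)) ∧ (∃n G(n,n)))
All bound variables are already distinct, so no renaming is needed.
Finally move all quantifiers to the prefix:
  ∃q ∀m ∃p ∃n (H(q) ∧ (¬H(m) ∨ ¬G(p,p) ∧ G(n,n)))
The quantifier ∃n sits under an even number of negations (counting the antecedent side of each →), so it remains existential.

existential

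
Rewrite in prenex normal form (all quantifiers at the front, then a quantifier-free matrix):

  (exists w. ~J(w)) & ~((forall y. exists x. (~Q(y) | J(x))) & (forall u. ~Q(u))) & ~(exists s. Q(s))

exists w. exists y. forall x. exists u. forall s. (~J(w) & (Q(y) & ~J(x) | Q(u)) & ~Q(s))

Move each ¬ inward, flipping quantifiers it crosses:
  (exists w. ~J(w)) & ((exists y. forall x. (Q(y) & ~J(x))) | (exists u. Q(u))) & (forall s. ~Q(s))
All bound variables are already distinct, so no renaming is needed.
Pull the quantifiers to the front (each side's bound variable is not free in the other side):
  exists w. exists y. forall x. exists u. forall s. (~J(w) & (Q(y) & ~J(x) | Q(u)) & ~Q(s))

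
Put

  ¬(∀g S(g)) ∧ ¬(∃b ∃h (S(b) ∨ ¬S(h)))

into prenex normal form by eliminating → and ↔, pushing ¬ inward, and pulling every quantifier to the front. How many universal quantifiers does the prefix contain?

Push ¬ through the quantifiers and connectives to reach negation normal form:
  (∃g ¬S(g)) ∧ (∀b ∀h (¬S(b) ∧ S(h)))
All bound variables are already distinct, so no renaming is needed.
Extract every quantifier outward, since the variables are now distinct and don't occur free across branches:
  ∃g ∀b ∀h (¬S(g) ∧ ¬S(b) ∧ S(h))
The prefix is ∃g ∀b ∀h: 2 universal, 1 existential.

2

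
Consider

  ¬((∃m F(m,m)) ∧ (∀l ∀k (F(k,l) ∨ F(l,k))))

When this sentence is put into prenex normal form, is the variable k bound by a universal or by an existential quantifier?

Drive negations inward (¬∀x A ≡ ∃x ¬A, ¬∃x A ≡ ∀x ¬A, De Morgan for ∧/∨):
  (∀m ¬F(m,m)) ∨ (∃l ∃k (¬F(k,l) ∧ ¬F(l,k)))
Extract every quantifier outward, since the variables are now distinct and don't occur free across branches:
  ∀m ∃l ∃k (¬F(m,m) ∨ ¬F(k,l) ∧ ¬F(l,k))
The quantifier ∀k sits under an odd number of negations, so it flips to ∃k.

existential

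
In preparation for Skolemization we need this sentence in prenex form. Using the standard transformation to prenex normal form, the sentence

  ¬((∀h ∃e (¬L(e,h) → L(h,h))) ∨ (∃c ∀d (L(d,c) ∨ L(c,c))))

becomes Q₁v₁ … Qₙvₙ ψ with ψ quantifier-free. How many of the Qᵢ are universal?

2

Eliminate → and ↔ using ¬ and ∨.
  ¬((∀h ∃e (¬¬L(e,h) ∨ L(h,h))) ∨ (∃c ∀d (L(d,c) ∨ L(c,c))))
Push ¬ through the quantifiers and connectives to reach negation normal form:
  (∃h ∀e (¬L(e,h) ∧ ¬L(h,h))) ∧ (∀c ∃d (¬L(d,c) ∧ ¬L(c,c)))
All bound variables are already distinct, so no renaming is needed.
Extract every quantifier outward, since the variables are now distinct and don't occur free across branches:
  ∃h ∀e ∀c ∃d (¬L(e,h) ∧ ¬L(h,h) ∧ ¬L(d,c) ∧ ¬L(c,c))
The prefix is ∃h ∀e ∀c ∃d: 2 universal, 2 existential.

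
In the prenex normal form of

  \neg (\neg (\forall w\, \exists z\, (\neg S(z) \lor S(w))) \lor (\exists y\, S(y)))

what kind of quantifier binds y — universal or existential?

universal

Drive negations inward (¬∀x A ≡ ∃x ¬A, ¬∃x A ≡ ∀x ¬A, De Morgan for ∧/∨):
  (\forall w\, \exists z\, (\neg S(z) \lor S(w))) \land (\forall y\, \neg S(y))
All bound variables are already distinct, so no renaming is needed.
Finally move all quantifiers to the prefix:
  \forall w\, \exists z\, \forall y\, ((\neg S(z) \lor S(w)) \land \neg S(y))
The quantifier \exists y sits under an odd number of negations, so it flips to \forall y.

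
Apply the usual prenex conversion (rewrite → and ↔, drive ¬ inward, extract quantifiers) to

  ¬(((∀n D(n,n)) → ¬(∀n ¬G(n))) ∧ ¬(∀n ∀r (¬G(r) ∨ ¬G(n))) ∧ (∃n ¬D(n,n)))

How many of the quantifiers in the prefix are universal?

5

Eliminate → and ↔ using ¬ and ∨.
  ¬((¬(∀n D(n,n)) ∨ ¬(∀n ¬G(n))) ∧ ¬(∀n ∀r (¬G(r) ∨ ¬G(n))) ∧ (∃n ¬D(n,n)))
Push ¬ through the quantifiers and connectives to reach negation normal form:
  (∀n D(n,n)) ∧ (∀n ¬G(n)) ∨ (∀n ∀r (¬G(r) ∨ ¬G(n))) ∨ (∀n D(n,n))
Standardize variables apart so no two quantifiers bind the same name: n↦x, n↦u, n↦z.
  (∀n D(n,n)) ∧ (∀x ¬G(x)) ∨ (∀u ∀r (¬G(r) ∨ ¬G(u))) ∨ (∀z D(z,z))
Finally move all quantifiers to the prefix:
  ∀n ∀x ∀u ∀r ∀z (D(n,n) ∧ ¬G(x) ∨ ¬G(r) ∨ ¬G(u) ∨ D(z,z))
The prefix is ∀n ∀x ∀u ∀r ∀z: 5 universal, 0 existential.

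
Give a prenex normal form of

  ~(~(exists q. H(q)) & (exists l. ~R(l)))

Move each ¬ inward, flipping quantifiers it crosses:
  (exists q. H(q)) | (forall l. R(l))
Pull the quantifiers to the front (each side's bound variable is not free in the other side):
  exists q. forall l. (H(q) | R(l))

exists q. forall l. (H(q) | R(l))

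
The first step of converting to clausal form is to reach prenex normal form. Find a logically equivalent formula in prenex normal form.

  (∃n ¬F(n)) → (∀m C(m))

∀n ∀m (F(n) ∨ C(m))

First replace A → B with ¬A ∨ B.
  ¬(∃n ¬F(n)) ∨ (∀m C(m))
Move each ¬ inward, flipping quantifiers it crosses:
  (∀n F(n)) ∨ (∀m C(m))
Finally move all quantifiers to the prefix:
  ∀n ∀m (F(n) ∨ C(m))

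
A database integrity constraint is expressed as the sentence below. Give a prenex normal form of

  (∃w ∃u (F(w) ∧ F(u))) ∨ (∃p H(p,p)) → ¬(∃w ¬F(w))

∀w ∀u ∀p ∀z ((¬F(w) ∨ ¬F(u)) ∧ ¬H(p,p) ∨ F(z))

Eliminate → and ↔ using ¬ and ∨.
  ¬((∃w ∃u (F(w) ∧ F(u))) ∨ (∃p H(p,p))) ∨ ¬(∃w ¬F(w))
Push ¬ through the quantifiers and connectives to reach negation normal form:
  (∀w ∀u (¬F(w) ∨ ¬F(u))) ∧ (∀p ¬H(p,p)) ∨ (∀w F(w))
Give each quantifier a distinct variable: w↦z.
  (∀w ∀u (¬F(w) ∨ ¬F(u))) ∧ (∀p ¬H(p,p)) ∨ (∀z F(z))
Extract every quantifier outward, since the variables are now distinct and don't occur free across branches:
  ∀w ∀u ∀p ∀z ((¬F(w) ∨ ¬F(u)) ∧ ¬H(p,p) ∨ F(z))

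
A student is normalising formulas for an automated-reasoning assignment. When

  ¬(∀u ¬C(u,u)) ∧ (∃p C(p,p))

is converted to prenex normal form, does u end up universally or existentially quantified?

Push ¬ through the quantifiers and connectives to reach negation normal form:
  (∃u C(u,u)) ∧ (∃p C(p,p))
Extract every quantifier outward, since the variables are now distinct and don't occur free across branches:
  ∃u ∃p (C(u,u) ∧ C(p,p))
The quantifier ∀u sits under an odd number of negations, so it flips to ∃u.

existential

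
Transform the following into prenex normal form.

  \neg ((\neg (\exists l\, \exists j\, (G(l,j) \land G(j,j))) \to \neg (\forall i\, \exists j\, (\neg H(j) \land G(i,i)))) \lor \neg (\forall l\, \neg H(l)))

\forall l\, \forall j\, \forall i\, \exists w1\, \forall p\, ((\neg G(l,j) \lor \neg G(j,j)) \land \neg H(w1) \land G(i,i) \land \neg H(p))

Eliminate → and ↔ using ¬ and ∨.
  \neg (\neg \neg (\exists l\, \exists j\, (G(l,j) \land G(j,j))) \lor \neg (\forall i\, \exists j\, (\neg H(j) \land G(i,i))) \lor \neg (\forall l\, \neg H(l)))
Push ¬ through the quantifiers and connectives to reach negation normal form:
  (\forall l\, \forall j\, (\neg G(l,j) \lor \neg G(j,j))) \land (\forall i\, \exists j\, (\neg H(j) \land G(i,i))) \land (\forall l\, \neg H(l))
Give each quantifier a distinct variable: j↦w1, l↦p.
  (\forall l\, \forall j\, (\neg G(l,j) \lor \neg G(j,j))) \land (\forall i\, \exists w1\, (\neg H(w1) \land G(i,i))) \land (\forall p\, \neg H(p))
Extract every quantifier outward, since the variables are now distinct and don't occur free across branches:
  \forall l\, \forall j\, \forall i\, \exists w1\, \forall p\, ((\neg G(l,j) \lor \neg G(j,j)) \land \neg H(w1) \land G(i,i) \land \neg H(p))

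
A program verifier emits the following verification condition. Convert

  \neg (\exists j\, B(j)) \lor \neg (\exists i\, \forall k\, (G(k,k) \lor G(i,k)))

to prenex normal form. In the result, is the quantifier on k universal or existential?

existential

Push ¬ through the quantifiers and connectives to reach negation normal form:
  (\forall j\, \neg B(j)) \lor (\forall i\, \exists k\, (\neg G(k,k) \land \neg G(i,k)))
All bound variables are already distinct, so no renaming is needed.
Extract every quantifier outward, since the variables are now distinct and don't occur free across branches:
  \forall j\, \forall i\, \exists k\, (\neg B(j) \lor \neg G(k,k) \land \neg G(i,k))
The quantifier \forall k sits under an odd number of negations, so it flips to \exists k.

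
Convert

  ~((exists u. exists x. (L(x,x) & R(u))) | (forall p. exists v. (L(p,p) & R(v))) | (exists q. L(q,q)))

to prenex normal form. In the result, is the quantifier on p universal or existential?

Drive negations inward (¬∀x A ≡ ∃x ¬A, ¬∃x A ≡ ∀x ¬A, De Morgan for ∧/∨):
  (forall u. forall x. (~L(x,x) | ~R(u))) & (exists p. forall v. (~L(p,p) | ~R(v))) & (forall q. ~L(q,q))
All bound variables are already distinct, so no renaming is needed.
Extract every quantifier outward, since the variables are now distinct and don't occur free across branches:
  forall u. forall x. exists p. forall v. forall q. ((~L(x,x) | ~R(u)) & (~L(p,p) | ~R(v)) & ~L(q,q))
The quantifier forall p sits under an odd number of negations, so it flips to exists p.

existential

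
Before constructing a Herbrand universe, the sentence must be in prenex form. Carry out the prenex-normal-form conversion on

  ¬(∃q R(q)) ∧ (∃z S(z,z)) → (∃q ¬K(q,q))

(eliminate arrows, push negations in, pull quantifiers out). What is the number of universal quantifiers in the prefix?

1

Eliminate → and ↔ using ¬ and ∨.
  ¬(¬(∃q R(q)) ∧ (∃z S(z,z))) ∨ (∃q ¬K(q,q))
Move each ¬ inward, flipping quantifiers it crosses:
  (∃q R(q)) ∨ (∀z ¬S(z,z)) ∨ (∃q ¬K(q,q))
Standardize variables apart so no two quantifiers bind the same name: q↦z1.
  (∃q R(q)) ∨ (∀z ¬S(z,z)) ∨ (∃z1 ¬K(z1,z1))
Extract every quantifier outward, since the variables are now distinct and don't occur free across branches:
  ∃q ∀z ∃z1 (R(q) ∨ ¬S(z,z) ∨ ¬K(z1,z1))
The prefix is ∃q ∀z ∃z1: 1 universal, 2 existential.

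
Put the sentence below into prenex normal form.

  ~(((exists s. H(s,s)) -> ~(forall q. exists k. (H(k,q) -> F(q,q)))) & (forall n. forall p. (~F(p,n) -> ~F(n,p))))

First replace A → B with ¬A ∨ B.
  ~((~(exists s. H(s,s)) | ~(forall q. exists k. (~H(k,q) | F(q,q)))) & (forall n. forall p. (~~F(p,n) | ~F(n,p))))
Move each ¬ inward, flipping quantifiers it crosses:
  (exists s. H(s,s)) & (forall q. exists k. (~H(k,q) | F(q,q))) | (exists n. exists p. (~F(p,n) & F(n,p)))
Pull the quantifiers to the front (each side's bound variable is not free in the other side):
  exists s. forall q. exists k. exists n. exists p. (H(s,s) & (~H(k,q) | F(q,q)) | ~F(p,n) & F(n,p))

exists s. forall q. exists k. exists n. exists p. (H(s,s) & (~H(k,q) | F(q,q)) | ~F(p,n) & F(n,p))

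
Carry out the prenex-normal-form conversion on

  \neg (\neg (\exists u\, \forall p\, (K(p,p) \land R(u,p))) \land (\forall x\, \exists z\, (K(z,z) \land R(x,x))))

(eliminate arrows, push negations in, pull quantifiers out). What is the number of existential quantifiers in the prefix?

Drive negations inward (¬∀x A ≡ ∃x ¬A, ¬∃x A ≡ ∀x ¬A, De Morgan for ∧/∨):
  (\exists u\, \forall p\, (K(p,p) \land R(u,p))) \lor (\exists x\, \forall z\, (\neg K(z,z) \lor \neg R(x,x)))
All bound variables are already distinct, so no renaming is needed.
Finally move all quantifiers to the prefix:
  \exists u\, \forall p\, \exists x\, \forall z\, (K(p,p) \land R(u,p) \lor \neg K(z,z) \lor \neg R(x,x))
The prefix is \exists u \forall p \exists x \forall z: 2 universal, 2 existential.

2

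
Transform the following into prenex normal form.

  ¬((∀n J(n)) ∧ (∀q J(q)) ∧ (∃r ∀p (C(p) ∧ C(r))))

Drive negations inward (¬∀x A ≡ ∃x ¬A, ¬∃x A ≡ ∀x ¬A, De Morgan for ∧/∨):
  (∃n ¬J(n)) ∨ (∃q ¬J(q)) ∨ (∀r ∃p (¬C(p) ∨ ¬C(r)))
Pull the quantifiers to the front (each side's bound variable is not free in the other side):
  ∃n ∃q ∀r ∃p (¬J(n) ∨ ¬J(q) ∨ ¬C(p) ∨ ¬C(r))

∃n ∃q ∀r ∃p (¬J(n) ∨ ¬J(q) ∨ ¬C(p) ∨ ¬C(r))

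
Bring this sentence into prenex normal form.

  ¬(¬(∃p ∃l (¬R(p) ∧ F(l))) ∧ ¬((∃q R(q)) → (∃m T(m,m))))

∃p ∃l ∀q ∃m (¬R(p) ∧ F(l) ∨ ¬R(q) ∨ T(m,m))

Rewrite implications/biconditionals: A → B as ¬A ∨ B.
  ¬(¬(∃p ∃l (¬R(p) ∧ F(l))) ∧ ¬(¬(∃q R(q)) ∨ (∃m T(m,m))))
Move each ¬ inward, flipping quantifiers it crosses:
  (∃p ∃l (¬R(p) ∧ F(l))) ∨ (∀q ¬R(q)) ∨ (∃m T(m,m))
Pull the quantifiers to the front (each side's bound variable is not free in the other side):
  ∃p ∃l ∀q ∃m (¬R(p) ∧ F(l) ∨ ¬R(q) ∨ T(m,m))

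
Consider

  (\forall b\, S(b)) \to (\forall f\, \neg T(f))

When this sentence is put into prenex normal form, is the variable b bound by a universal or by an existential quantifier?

existential

First replace A → B with ¬A ∨ B.
  \neg (\forall b\, S(b)) \lor (\forall f\, \neg T(f))
Push ¬ through the quantifiers and connectives to reach negation normal form:
  (\exists b\, \neg S(b)) \lor (\forall f\, \neg T(f))
All bound variables are already distinct, so no renaming is needed.
Finally move all quantifiers to the prefix:
  \exists b\, \forall f\, (\neg S(b) \lor \neg T(f))
The quantifier \forall b sits under an odd number of negations (counting the antecedent side of each →), so it flips to \exists b.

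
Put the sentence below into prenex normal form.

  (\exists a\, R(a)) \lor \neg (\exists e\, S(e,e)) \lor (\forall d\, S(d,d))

Move each ¬ inward, flipping quantifiers it crosses:
  (\exists a\, R(a)) \lor (\forall e\, \neg S(e,e)) \lor (\forall d\, S(d,d))
All bound variables are already distinct, so no renaming is needed.
Extract every quantifier outward, since the variables are now distinct and don't occur free across branches:
  \exists a\, \forall e\, \forall d\, (R(a) \lor \neg S(e,e) \lor S(d,d))

\exists a\, \forall e\, \forall d\, (R(a) \lor \neg S(e,e) \lor S(d,d))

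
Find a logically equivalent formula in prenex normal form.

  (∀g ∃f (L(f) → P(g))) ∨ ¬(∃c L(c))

First replace A → B with ¬A ∨ B.
  (∀g ∃f (¬L(f) ∨ P(g))) ∨ ¬(∃c L(c))
Push ¬ through the quantifiers and connectives to reach negation normal form:
  (∀g ∃f (¬L(f) ∨ P(g))) ∨ (∀c ¬L(c))
All bound variables are already distinct, so no renaming is needed.
Extract every quantifier outward, since the variables are now distinct and don't occur free across branches:
  ∀g ∃f ∀c (¬L(f) ∨ P(g) ∨ ¬L(c))

∀g ∃f ∀c (¬L(f) ∨ P(g) ∨ ¬L(c))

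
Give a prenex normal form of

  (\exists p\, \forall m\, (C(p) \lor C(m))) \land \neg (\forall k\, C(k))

Move each ¬ inward, flipping quantifiers it crosses:
  (\exists p\, \forall m\, (C(p) \lor C(m))) \land (\exists k\, \neg C(k))
All bound variables are already distinct, so no renaming is needed.
Extract every quantifier outward, since the variables are now distinct and don't occur free across branches:
  \exists p\, \forall m\, \exists k\, ((C(p) \lor C(m)) \land \neg C(k))

\exists p\, \forall m\, \exists k\, ((C(p) \lor C(m)) \land \neg C(k))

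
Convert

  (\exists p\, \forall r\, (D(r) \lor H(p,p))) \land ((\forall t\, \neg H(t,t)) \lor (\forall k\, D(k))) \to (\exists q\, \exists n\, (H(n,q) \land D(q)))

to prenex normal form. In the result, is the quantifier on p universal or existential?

First replace A → B with ¬A ∨ B.
  \neg ((\exists p\, \forall r\, (D(r) \lor H(p,p))) \land ((\forall t\, \neg H(t,t)) \lor (\forall k\, D(k)))) \lor (\exists q\, \exists n\, (H(n,q) \land D(q)))
Move each ¬ inward, flipping quantifiers it crosses:
  (\forall p\, \exists r\, (\neg D(r) \land \neg H(p,p))) \lor (\exists t\, H(t,t)) \land (\exists k\, \neg D(k)) \lor (\exists q\, \exists n\, (H(n,q) \land D(q)))
All bound variables are already distinct, so no renaming is needed.
Finally move all quantifiers to the prefix:
  \forall p\, \exists r\, \exists t\, \exists k\, \exists q\, \exists n\, (\neg D(r) \land \neg H(p,p) \lor H(t,t) \land \neg D(k) \lor H(n,q) \land D(q))
The quantifier \exists p sits under an odd number of negations (counting the antecedent side of each →), so it flips to \forall p.

universal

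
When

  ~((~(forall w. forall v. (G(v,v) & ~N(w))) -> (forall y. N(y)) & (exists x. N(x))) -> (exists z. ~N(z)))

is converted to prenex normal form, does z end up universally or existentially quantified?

Eliminate → and ↔ using ¬ and ∨.
  ~(~(~~(forall w. forall v. (G(v,v) & ~N(w))) | (forall y. N(y)) & (exists x. N(x))) | (exists z. ~N(z)))
Drive negations inward (¬∀x A ≡ ∃x ¬A, ¬∃x A ≡ ∀x ¬A, De Morgan for ∧/∨):
  ((forall w. forall v. (G(v,v) & ~N(w))) | (forall y. N(y)) & (exists x. N(x))) & (forall z. N(z))
Extract every quantifier outward, since the variables are now distinct and don't occur free across branches:
  forall w. forall v. forall y. exists x. forall z. ((G(v,v) & ~N(w) | N(y) & N(x)) & N(z))
The quantifier exists z sits under an odd number of negations (counting the antecedent side of each →), so it flips to forall z.

universal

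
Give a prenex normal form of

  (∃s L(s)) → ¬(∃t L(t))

Rewrite implications/biconditionals: A → B as ¬A ∨ B.
  ¬(∃s L(s)) ∨ ¬(∃t L(t))
Push ¬ through the quantifiers and connectives to reach negation normal form:
  (∀s ¬L(s)) ∨ (∀t ¬L(t))
All bound variables are already distinct, so no renaming is needed.
Finally move all quantifiers to the prefix:
  ∀s ∀t (¬L(s) ∨ ¬L(t))

∀s ∀t (¬L(s) ∨ ¬L(t))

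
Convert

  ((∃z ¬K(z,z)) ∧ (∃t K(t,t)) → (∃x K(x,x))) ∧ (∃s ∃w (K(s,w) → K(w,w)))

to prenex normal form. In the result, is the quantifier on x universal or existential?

Eliminate → and ↔ using ¬ and ∨.
  (¬((∃z ¬K(z,z)) ∧ (∃t K(t,t))) ∨ (∃x K(x,x))) ∧ (∃s ∃w (¬K(s,w) ∨ K(w,w)))
Drive negations inward (¬∀x A ≡ ∃x ¬A, ¬∃x A ≡ ∀x ¬A, De Morgan for ∧/∨):
  ((∀z K(z,z)) ∨ (∀t ¬K(t,t)) ∨ (∃x K(x,x))) ∧ (∃s ∃w (¬K(s,w) ∨ K(w,w)))
All bound variables are already distinct, so no renaming is needed.
Extract every quantifier outward, since the variables are now distinct and don't occur free across branches:
  ∀z ∀t ∃x ∃s ∃w ((K(z,z) ∨ ¬K(t,t) ∨ K(x,x)) ∧ (¬K(s,w) ∨ K(w,w)))
The quantifier ∃x sits under an even number of negations (counting the antecedent side of each →), so it remains existential.

existential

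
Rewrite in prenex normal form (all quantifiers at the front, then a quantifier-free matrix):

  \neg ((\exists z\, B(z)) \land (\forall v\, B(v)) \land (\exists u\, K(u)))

Move each ¬ inward, flipping quantifiers it crosses:
  (\forall z\, \neg B(z)) \lor (\exists v\, \neg B(v)) \lor (\forall u\, \neg K(u))
Extract every quantifier outward, since the variables are now distinct and don't occur free across branches:
  \forall z\, \exists v\, \forall u\, (\neg B(z) \lor \neg B(v) \lor \neg K(u))

\forall z\, \exists v\, \forall u\, (\neg B(z) \lor \neg B(v) \lor \neg K(u))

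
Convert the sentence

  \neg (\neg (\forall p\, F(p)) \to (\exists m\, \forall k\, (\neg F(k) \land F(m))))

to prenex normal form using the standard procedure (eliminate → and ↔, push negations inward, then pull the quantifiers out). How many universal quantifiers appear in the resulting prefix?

Eliminate → and ↔ using ¬ and ∨.
  \neg (\neg \neg (\forall p\, F(p)) \lor (\exists m\, \forall k\, (\neg F(k) \land F(m))))
Drive negations inward (¬∀x A ≡ ∃x ¬A, ¬∃x A ≡ ∀x ¬A, De Morgan for ∧/∨):
  (\exists p\, \neg F(p)) \land (\forall m\, \exists k\, (F(k) \lor \neg F(m)))
Extract every quantifier outward, since the variables are now distinct and don't occur free across branches:
  \exists p\, \forall m\, \exists k\, (\neg F(p) \land (F(k) \lor \neg F(m)))
The prefix is \exists p \forall m \exists k: 1 universal, 2 existential.

1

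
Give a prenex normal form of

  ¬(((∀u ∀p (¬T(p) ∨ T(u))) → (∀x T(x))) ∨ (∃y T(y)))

∀u ∀p ∃x ∀y ((¬T(p) ∨ T(u)) ∧ ¬T(x) ∧ ¬T(y))

Rewrite implications/biconditionals: A → B as ¬A ∨ B.
  ¬(¬(∀u ∀p (¬T(p) ∨ T(u))) ∨ (∀x T(x)) ∨ (∃y T(y)))
Push ¬ through the quantifiers and connectives to reach negation normal form:
  (∀u ∀p (¬T(p) ∨ T(u))) ∧ (∃x ¬T(x)) ∧ (∀y ¬T(y))
All bound variables are already distinct, so no renaming is needed.
Finally move all quantifiers to the prefix:
  ∀u ∀p ∃x ∀y ((¬T(p) ∨ T(u)) ∧ ¬T(x) ∧ ¬T(y))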